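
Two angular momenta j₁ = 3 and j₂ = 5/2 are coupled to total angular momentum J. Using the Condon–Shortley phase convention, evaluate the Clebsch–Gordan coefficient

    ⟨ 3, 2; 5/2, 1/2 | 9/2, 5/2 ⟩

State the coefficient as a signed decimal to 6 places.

+0.497468  (= +√(49/198))

triangle: 1!×5!×4!/11! = 2880/39916800
(j±m)!: 5!×1!×3!×2!×7!×2! = 14515200
prefactor² = (2J+1)×Δ×N² = 115200/11
  k=0: +1/(0!×1!×1!×3!×4!×1!) = 1/144
  k=1: −1/(1!×0!×0!×2!×5!×2!) = -1/480
Σ = 7/1440  ⇒  CG² = 115200/11×7/1440² = 49/198
CG = +√(49/198) = +0.497468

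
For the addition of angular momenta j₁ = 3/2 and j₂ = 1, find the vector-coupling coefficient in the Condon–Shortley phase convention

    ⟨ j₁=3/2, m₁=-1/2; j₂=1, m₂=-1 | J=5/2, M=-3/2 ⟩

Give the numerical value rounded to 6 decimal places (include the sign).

+0.774597  (= +√(3/5))

j₁+j₂−J=0  J+j₁−j₂=3  J−j₁+j₂=2  j₁+j₂+J+1=6
(j₁±m₁, j₂±m₂, J±M) = (1,2,0,2,1,4)
P² = 48/5
sum k=0..0:
  [0] +1/4 = 1/4
S = 1/4
C² = P²·S² = 3/5 ; C = +0.774597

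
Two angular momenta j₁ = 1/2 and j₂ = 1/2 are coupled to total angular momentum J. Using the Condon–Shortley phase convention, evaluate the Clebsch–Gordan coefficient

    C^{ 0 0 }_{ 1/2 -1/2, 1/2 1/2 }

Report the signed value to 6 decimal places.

triangle: 1!·0!·0!/2! = 1/2
(j±m)!: 0!·1!·1!·0!·0!·0! = 1
prefactor² = (2J+1)·Δ·N² = 1/2
  k=1: −1/(1!·0!·0!·0!·0!·0!) = -1
Σ = -1  ⇒  CG² = 1/2·(-1)² = 1/2
CG = −√(1/2) = -0.707107

−√(1/2) = -0.707107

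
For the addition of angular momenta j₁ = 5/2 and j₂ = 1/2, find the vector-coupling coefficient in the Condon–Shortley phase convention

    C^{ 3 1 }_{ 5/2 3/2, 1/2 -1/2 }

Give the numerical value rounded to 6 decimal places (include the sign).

+0.577350  (= +√(1/3))

triangle: 0!×5!×1!/7! = 120/5040
(j±m)!: 4!×1!×0!×1!×4!×2! = 1152
prefactor² = (2J+1)×Δ×N² = 192
  k=0: +1/(0!×0!×1!×0!×4!×1!) = 1/24
Σ = 1/24  ⇒  CG² = 192×1/24² = 1/3
CG = +√(1/3) = +0.577350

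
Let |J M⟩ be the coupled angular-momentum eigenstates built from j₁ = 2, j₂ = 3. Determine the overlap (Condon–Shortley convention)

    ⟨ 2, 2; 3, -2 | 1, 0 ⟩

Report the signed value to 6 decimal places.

√[3·4!0!2!/7! · 4!0!1!5!1!1!] = √(576/7)
  +(−1)^0/∏(0,4,0,1,0,1)! = 1/24  (running 1/24)
⟨..|..⟩ = √(576/7)·(1/24) = +0.377964

+√(1/7) ≈ +0.377964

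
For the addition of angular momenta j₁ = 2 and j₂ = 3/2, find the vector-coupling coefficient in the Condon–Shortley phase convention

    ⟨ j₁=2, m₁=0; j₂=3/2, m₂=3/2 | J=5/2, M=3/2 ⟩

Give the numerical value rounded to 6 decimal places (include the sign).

j₁+j₂−J=1  J+j₁−j₂=3  J−j₁+j₂=2  j₁+j₂+J+1=7
(j₁±m₁, j₂±m₂, J±M) = (2,2,3,0,4,1)
P² = 288/35
sum k=1..1:
  [1] −1/4 = -1/4
S = -1/4
C² = P²·S² = 18/35 ; C = -0.717137

-0.717137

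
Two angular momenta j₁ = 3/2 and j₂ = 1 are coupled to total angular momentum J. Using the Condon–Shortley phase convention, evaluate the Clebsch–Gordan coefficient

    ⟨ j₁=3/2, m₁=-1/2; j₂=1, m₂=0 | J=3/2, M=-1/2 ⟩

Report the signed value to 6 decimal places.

-0.258199  (= −√(1/15))

triangle: 1!·2!·1!/5! = 2/120
(j±m)!: 1!·2!·1!·1!·1!·2! = 4
prefactor² = (2J+1)·Δ·N² = 4/15
  k=0: +1/(0!·1!·2!·1!·0!·0!) = 1/2
  k=1: −1/(1!·0!·1!·0!·1!·1!) = -1
Σ = -1/2  ⇒  CG² = 4/15·(-1/2)² = 1/15
CG = −√(1/15) = -0.258199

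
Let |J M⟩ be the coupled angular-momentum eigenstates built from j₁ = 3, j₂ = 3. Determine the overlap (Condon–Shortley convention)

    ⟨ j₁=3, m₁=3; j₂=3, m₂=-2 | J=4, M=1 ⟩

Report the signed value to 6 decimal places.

j₁+j₂−J=2  J+j₁−j₂=4  J−j₁+j₂=4  j₁+j₂+J+1=11
(j₁±m₁, j₂±m₂, J±M) = (6,0,1,5,5,3)
P² = 1244160/77
sum k=0..0:
  [0] +1/288 = 1/288
S = 1/288
C² = P²·S² = 15/77 ; C = +0.441367

+√(15/77) ≈ +0.441367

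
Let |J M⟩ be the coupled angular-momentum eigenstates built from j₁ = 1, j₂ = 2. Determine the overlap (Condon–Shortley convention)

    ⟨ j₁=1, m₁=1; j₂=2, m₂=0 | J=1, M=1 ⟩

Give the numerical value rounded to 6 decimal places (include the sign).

j₁+j₂−J=2  J+j₁−j₂=0  J−j₁+j₂=2  j₁+j₂+J+1=5
(j₁±m₁, j₂±m₂, J±M) = (2,0,2,2,2,0)
P² = 8/5
sum k=0..0:
  [0] +1/4 = 1/4
S = 1/4
C² = P²·S² = 1/10 ; C = +0.316228

+√(1/10) = +0.316228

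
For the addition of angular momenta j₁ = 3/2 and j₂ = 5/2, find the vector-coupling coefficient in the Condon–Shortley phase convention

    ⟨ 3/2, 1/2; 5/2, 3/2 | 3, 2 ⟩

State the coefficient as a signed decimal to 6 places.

−√(1/12) ≈ -0.288675

triangle: 1!*2!*4!/8! = 48/40320
(j±m)!: 2!*1!*4!*1!*5!*1! = 5760
prefactor² = (2J+1)*Δ*N² = 48
  k=0: +1/(0!*1!*1!*4!*1!*0!) = 1/24
  k=1: −1/(1!*0!*0!*3!*2!*1!) = -1/12
Σ = -1/24  ⇒  CG² = 48*(-1/24)² = 1/12
CG = −√(1/12) = -0.288675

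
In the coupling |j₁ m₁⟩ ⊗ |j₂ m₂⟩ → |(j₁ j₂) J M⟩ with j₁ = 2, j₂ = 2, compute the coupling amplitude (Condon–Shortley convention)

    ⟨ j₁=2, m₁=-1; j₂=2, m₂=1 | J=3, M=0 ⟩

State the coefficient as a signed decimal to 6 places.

triangle: 1!·3!·3!/8! = 36/40320
(j±m)!: 1!·3!·3!·1!·3!·3! = 1296
prefactor² = (2J+1)·Δ·N² = 81/10
  k=0: +1/(0!·1!·3!·3!·0!·0!) = 1/36
  k=1: −1/(1!·0!·2!·2!·1!·1!) = -1/4
Σ = -2/9  ⇒  CG² = 81/10·(-2/9)² = 2/5
CG = −√(2/5) = -0.632456

-0.632456  (= −√(2/5))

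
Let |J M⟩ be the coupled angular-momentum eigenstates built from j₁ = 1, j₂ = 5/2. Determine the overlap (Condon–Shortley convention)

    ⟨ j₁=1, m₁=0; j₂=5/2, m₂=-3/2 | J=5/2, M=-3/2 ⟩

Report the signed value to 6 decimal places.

j₁+j₂−J=1  J+j₁−j₂=1  J−j₁+j₂=4  j₁+j₂+J+1=7
(j₁±m₁, j₂±m₂, J±M) = (1,1,1,4,1,4)
P² = 576/35
sum k=0..1:
  [0] +1/6 = 1/6
  [1] −1/24 = -1/24
S = 1/8
C² = P²·S² = 9/35 ; C = +0.507093

+0.507093  (= +√(9/35))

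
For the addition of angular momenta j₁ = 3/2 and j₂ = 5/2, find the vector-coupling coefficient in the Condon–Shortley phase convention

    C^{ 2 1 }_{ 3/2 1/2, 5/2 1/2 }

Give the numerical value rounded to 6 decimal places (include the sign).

j₁+j₂−J=2  J+j₁−j₂=1  J−j₁+j₂=3  j₁+j₂+J+1=7
(j₁±m₁, j₂±m₂, J±M) = (2,1,3,2,3,1)
P² = 12/7
sum k=0..1:
  [0] +1/12 = 1/12
  [1] −1/2 = -1/2
S = -5/12
C² = P²·S² = 25/84 ; C = -0.545545

−√(25/84) = -0.545545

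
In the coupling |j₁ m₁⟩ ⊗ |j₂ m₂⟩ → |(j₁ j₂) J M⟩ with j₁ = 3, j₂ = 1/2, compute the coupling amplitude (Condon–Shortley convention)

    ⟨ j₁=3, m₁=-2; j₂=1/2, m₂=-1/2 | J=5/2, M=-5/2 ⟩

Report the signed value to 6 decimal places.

+0.377964  (= +√(1/7))

√[6·1!5!0!/7! · 1!5!0!1!0!5!] = √(14400/7)
  +(−1)^0/∏(0,1,5,0,0,0)! = 1/120  (running 1/120)
⟨..|..⟩ = √(14400/7)·(1/120) = +0.377964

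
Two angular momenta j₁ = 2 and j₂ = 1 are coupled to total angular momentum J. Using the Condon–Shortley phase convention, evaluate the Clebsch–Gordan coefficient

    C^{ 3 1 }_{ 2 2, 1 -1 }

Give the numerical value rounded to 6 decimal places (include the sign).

√[7·0!4!2!/7! · 4!0!0!2!4!2!] = √(768/5)
  +(−1)^0/∏(0,0,0,0,4,2)! = 1/48  (running 1/48)
⟨..|..⟩ = √(768/5)·(1/48) = +0.258199

+√(1/15) = +0.258199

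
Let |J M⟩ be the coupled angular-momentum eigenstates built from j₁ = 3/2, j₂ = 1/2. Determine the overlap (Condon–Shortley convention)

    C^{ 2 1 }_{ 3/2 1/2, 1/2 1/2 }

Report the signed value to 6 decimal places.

+0.866025

triangle: 0!×3!×1!/5! = 6/120
(j±m)!: 2!×1!×1!×0!×3!×1! = 12
prefactor² = (2J+1)×Δ×N² = 3
  k=0: +1/(0!×0!×1!×1!×2!×0!) = 1/2
Σ = 1/2  ⇒  CG² = 3×1/2² = 3/4
CG = +√(3/4) = +0.866025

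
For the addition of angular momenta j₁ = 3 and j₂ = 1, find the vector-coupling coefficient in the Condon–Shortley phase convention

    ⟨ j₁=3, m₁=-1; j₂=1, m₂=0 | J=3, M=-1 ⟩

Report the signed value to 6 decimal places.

-0.288675  (= −√(1/12))

j₁+j₂−J=1  J+j₁−j₂=5  J−j₁+j₂=1  j₁+j₂+J+1=8
(j₁±m₁, j₂±m₂, J±M) = (2,4,1,1,2,4)
P² = 48
sum k=0..1:
  [0] +1/24 = 1/24
  [1] −1/12 = -1/12
S = -1/24
C² = P²·S² = 1/12 ; C = -0.288675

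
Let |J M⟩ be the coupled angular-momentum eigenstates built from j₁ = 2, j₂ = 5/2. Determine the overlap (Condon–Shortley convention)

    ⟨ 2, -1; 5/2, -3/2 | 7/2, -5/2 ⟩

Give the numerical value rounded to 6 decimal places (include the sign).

triangle: 1!×3!×4!/9! = 144/362880
(j±m)!: 1!×3!×1!×4!×1!×6! = 103680
prefactor² = (2J+1)×Δ×N² = 2304/7
  k=0: +1/(0!×1!×3!×1!×0!×3!) = 1/36
  k=1: −1/(1!×0!×2!×0!×1!×4!) = -1/48
Σ = 1/144  ⇒  CG² = 2304/7×1/144² = 1/63
CG = +√(1/63) = +0.125988

+√(1/63) = +0.125988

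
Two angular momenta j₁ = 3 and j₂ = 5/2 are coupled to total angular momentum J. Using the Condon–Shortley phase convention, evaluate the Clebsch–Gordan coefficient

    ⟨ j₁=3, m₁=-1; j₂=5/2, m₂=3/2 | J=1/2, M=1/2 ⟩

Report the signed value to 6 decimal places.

√[2·5!1!0!/7! · 2!4!4!1!1!0!] = √(384/7)
  +(−1)^4/∏(4,1,0,0,1,0)! = 1/24  (running 1/24)
⟨..|..⟩ = √(384/7)·(1/24) = +0.308607

+0.308607  (= +√(2/21))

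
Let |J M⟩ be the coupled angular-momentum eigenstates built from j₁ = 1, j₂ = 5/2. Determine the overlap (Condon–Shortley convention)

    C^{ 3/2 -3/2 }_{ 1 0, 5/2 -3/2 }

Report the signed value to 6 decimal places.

j₁+j₂−J=2  J+j₁−j₂=0  J−j₁+j₂=3  j₁+j₂+J+1=6
(j₁±m₁, j₂±m₂, J±M) = (1,1,1,4,0,3)
P² = 48/5
sum k=1..1:
  [1] −1/6 = -1/6
S = -1/6
C² = P²·S² = 4/15 ; C = -0.516398

-0.516398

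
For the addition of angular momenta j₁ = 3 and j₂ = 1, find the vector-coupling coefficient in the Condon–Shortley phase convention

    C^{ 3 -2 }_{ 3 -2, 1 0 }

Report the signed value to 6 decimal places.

j₁+j₂−J=1  J+j₁−j₂=5  J−j₁+j₂=1  j₁+j₂+J+1=8
(j₁±m₁, j₂±m₂, J±M) = (1,5,1,1,1,5)
P² = 300
sum k=0..1:
  [0] +1/120 = 1/120
  [1] −1/24 = -1/24
S = -1/30
C² = P²·S² = 1/3 ; C = -0.577350

−√(1/3) ≈ -0.577350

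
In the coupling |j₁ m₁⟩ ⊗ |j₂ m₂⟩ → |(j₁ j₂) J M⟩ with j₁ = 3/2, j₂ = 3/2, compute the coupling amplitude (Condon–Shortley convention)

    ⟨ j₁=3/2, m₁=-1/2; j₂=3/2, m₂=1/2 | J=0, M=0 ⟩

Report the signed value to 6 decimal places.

+√(1/4) = +0.500000

triangle: 3!·0!·0!/4! = 6/24
(j±m)!: 1!·2!·2!·1!·0!·0! = 4
prefactor² = (2J+1)·Δ·N² = 1
  k=2: +1/(2!·1!·0!·0!·0!·0!) = 1/2
Σ = 1/2  ⇒  CG² = 1·1/2² = 1/4
CG = +√(1/4) = +0.500000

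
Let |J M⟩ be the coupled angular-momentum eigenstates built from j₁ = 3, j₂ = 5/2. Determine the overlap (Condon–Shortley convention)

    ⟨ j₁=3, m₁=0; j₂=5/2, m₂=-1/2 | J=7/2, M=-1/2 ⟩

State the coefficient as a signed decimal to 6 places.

j₁+j₂−J=2  J+j₁−j₂=4  J−j₁+j₂=3  j₁+j₂+J+1=10
(j₁±m₁, j₂±m₂, J±M) = (3,3,2,3,3,4)
P² = 6912/175
sum k=0..2:
  [0] +1/24 = 1/24
  [1] −1/8 = -1/8
  [2] +1/72 = 1/72
S = -5/72
C² = P²·S² = 4/21 ; C = -0.436436

−√(4/21) = -0.436436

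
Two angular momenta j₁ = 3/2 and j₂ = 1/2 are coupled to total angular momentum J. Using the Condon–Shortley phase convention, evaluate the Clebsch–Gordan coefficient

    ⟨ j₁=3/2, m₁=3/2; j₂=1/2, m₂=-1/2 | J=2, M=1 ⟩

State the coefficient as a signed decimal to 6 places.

+0.500000

triangle: 0!·3!·1!/5! = 6/120
(j±m)!: 3!·0!·0!·1!·3!·1! = 36
prefactor² = (2J+1)·Δ·N² = 9
  k=0: +1/(0!·0!·0!·0!·3!·1!) = 1/6
Σ = 1/6  ⇒  CG² = 9·1/6² = 1/4
CG = +√(1/4) = +0.500000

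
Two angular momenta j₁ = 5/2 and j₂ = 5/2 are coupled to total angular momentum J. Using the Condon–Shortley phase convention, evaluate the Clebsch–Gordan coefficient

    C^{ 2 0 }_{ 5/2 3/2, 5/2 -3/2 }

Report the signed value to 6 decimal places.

√[5·3!2!2!/8! · 4!1!1!4!2!2!] = √(48/7)
  +(−1)^0/∏(0,3,1,1,1,1)! = 1/6  (running 1/6)
  +(−1)^1/∏(1,2,0,0,2,2)! = -1/8  (running 1/24)
⟨..|..⟩ = √(48/7)·(1/24) = +0.109109

+√(1/84) ≈ +0.109109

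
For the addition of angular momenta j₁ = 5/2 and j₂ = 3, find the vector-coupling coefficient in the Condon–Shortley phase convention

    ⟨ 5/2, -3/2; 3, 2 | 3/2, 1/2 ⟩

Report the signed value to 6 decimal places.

−√(1/21) ≈ -0.218218

j₁+j₂−J=4  J+j₁−j₂=1  J−j₁+j₂=2  j₁+j₂+J+1=8
(j₁±m₁, j₂±m₂, J±M) = (1,4,5,1,2,1)
P² = 192/7
sum k=3..4:
  [3] −1/12 = -1/12
  [4] +1/24 = 1/24
S = -1/24
C² = P²·S² = 1/21 ; C = -0.218218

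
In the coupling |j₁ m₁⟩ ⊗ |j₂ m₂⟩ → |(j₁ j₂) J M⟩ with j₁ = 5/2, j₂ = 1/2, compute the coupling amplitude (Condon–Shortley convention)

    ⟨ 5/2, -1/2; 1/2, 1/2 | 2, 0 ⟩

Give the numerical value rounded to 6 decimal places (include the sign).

j₁+j₂−J=1  J+j₁−j₂=4  J−j₁+j₂=0  j₁+j₂+J+1=6
(j₁±m₁, j₂±m₂, J±M) = (2,3,1,0,2,2)
P² = 8
sum k=1..1:
  [1] −1/4 = -1/4
S = -1/4
C² = P²·S² = 1/2 ; C = -0.707107

-0.707107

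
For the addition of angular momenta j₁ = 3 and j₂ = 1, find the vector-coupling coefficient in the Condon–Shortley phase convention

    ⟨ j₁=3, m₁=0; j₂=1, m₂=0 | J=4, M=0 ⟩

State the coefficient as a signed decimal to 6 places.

√[9·0!6!2!/9! · 3!3!1!1!4!4!] = √(5184/7)
  +(−1)^0/∏(0,0,3,1,3,1)! = 1/36  (running 1/36)
⟨..|..⟩ = √(5184/7)·(1/36) = +0.755929

+√(4/7) ≈ +0.755929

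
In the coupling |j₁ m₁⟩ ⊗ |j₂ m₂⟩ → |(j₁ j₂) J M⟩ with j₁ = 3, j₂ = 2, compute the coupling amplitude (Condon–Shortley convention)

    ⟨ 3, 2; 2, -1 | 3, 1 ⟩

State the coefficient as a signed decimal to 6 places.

triangle: 2!×4!×2!/9! = 96/362880
(j±m)!: 5!×1!×1!×3!×4!×2! = 34560
prefactor² = (2J+1)×Δ×N² = 64
  k=0: +1/(0!×2!×1!×1!×3!×1!) = 1/12
  k=1: −1/(1!×1!×0!×0!×4!×2!) = -1/48
Σ = 1/16  ⇒  CG² = 64×1/16² = 1/4
CG = +√(1/4) = +0.500000

+√(1/4) ≈ +0.500000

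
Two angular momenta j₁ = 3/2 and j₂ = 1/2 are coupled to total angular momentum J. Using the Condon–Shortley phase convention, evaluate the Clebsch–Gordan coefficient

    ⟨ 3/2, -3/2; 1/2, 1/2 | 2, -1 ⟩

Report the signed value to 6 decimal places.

j₁+j₂−J=0  J+j₁−j₂=3  J−j₁+j₂=1  j₁+j₂+J+1=5
(j₁±m₁, j₂±m₂, J±M) = (0,3,1,0,1,3)
P² = 9
sum k=0..0:
  [0] +1/6 = 1/6
S = 1/6
C² = P²·S² = 1/4 ; C = +0.500000

+0.500000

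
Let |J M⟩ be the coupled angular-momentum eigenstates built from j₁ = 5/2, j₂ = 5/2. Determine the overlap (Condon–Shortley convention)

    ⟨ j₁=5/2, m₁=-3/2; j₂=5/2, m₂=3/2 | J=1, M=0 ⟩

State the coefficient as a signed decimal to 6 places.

−√(9/70) ≈ -0.358569

j₁+j₂−J=4  J+j₁−j₂=1  J−j₁+j₂=1  j₁+j₂+J+1=7
(j₁±m₁, j₂±m₂, J±M) = (1,4,4,1,1,1)
P² = 288/35
sum k=3..4:
  [3] −1/6 = -1/6
  [4] +1/24 = 1/24
S = -1/8
C² = P²·S² = 9/70 ; C = -0.358569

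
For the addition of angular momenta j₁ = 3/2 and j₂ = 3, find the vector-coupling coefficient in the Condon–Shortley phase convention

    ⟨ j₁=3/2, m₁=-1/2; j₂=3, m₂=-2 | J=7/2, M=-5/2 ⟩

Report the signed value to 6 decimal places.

triangle: 1!·2!·5!/9! = 240/362880
(j±m)!: 1!·2!·1!·5!·1!·6! = 172800
prefactor² = (2J+1)·Δ·N² = 6400/7
  k=0: +1/(0!·1!·2!·1!·0!·4!) = 1/48
  k=1: −1/(1!·0!·1!·0!·1!·5!) = -1/120
Σ = 1/80  ⇒  CG² = 6400/7·1/80² = 1/7
CG = +√(1/7) = +0.377964

+√(1/7) = +0.377964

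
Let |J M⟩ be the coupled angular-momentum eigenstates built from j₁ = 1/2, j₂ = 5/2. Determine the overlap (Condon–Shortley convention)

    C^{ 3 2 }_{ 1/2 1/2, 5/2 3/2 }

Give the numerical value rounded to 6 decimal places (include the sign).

+0.912871  (= +√(5/6))

√[7·0!1!5!/7! · 1!0!4!1!5!1!] = √(480)
  +(−1)^0/∏(0,0,0,4,1,1)! = 1/24  (running 1/24)
⟨..|..⟩ = √(480)·(1/24) = +0.912871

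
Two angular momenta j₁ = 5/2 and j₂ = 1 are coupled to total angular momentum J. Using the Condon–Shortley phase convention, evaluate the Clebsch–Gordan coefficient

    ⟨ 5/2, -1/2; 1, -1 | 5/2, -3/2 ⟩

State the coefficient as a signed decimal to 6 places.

triangle: 1!·4!·1!/7! = 24/5040
(j±m)!: 2!·3!·0!·2!·1!·4! = 576
prefactor² = (2J+1)·Δ·N² = 576/35
  k=0: +1/(0!·1!·3!·0!·1!·1!) = 1/6
Σ = 1/6  ⇒  CG² = 576/35·1/6² = 16/35
CG = +√(16/35) = +0.676123

+0.676123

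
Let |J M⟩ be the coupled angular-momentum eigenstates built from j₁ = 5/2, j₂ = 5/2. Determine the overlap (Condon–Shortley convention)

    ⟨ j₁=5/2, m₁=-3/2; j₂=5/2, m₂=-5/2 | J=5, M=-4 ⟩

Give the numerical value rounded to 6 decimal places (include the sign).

triangle: 0!*5!*5!/11! = 14400/39916800
(j±m)!: 1!*4!*0!*5!*1!*9! = 1045094400
prefactor² = (2J+1)*Δ*N² = 4147200
  k=0: +1/(0!*0!*4!*0!*1!*5!) = 1/2880
Σ = 1/2880  ⇒  CG² = 4147200*1/2880² = 1/2
CG = +√(1/2) = +0.707107

+0.707107  (= +√(1/2))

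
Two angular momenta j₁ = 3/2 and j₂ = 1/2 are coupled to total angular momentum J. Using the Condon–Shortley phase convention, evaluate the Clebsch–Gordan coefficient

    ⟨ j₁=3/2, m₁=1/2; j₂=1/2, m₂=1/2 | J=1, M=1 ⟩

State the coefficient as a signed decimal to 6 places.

√[3·1!2!0!/4! · 2!1!1!0!2!0!] = √(1)
  +(−1)^1/∏(1,0,0,0,2,0)! = -1/2  (running -1/2)
⟨..|..⟩ = √(1)·(-1/2) = -0.500000

−√(1/4) = -0.500000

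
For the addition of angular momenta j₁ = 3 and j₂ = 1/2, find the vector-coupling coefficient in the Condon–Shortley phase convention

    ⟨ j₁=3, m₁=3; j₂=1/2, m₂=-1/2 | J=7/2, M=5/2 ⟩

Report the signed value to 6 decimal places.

j₁+j₂−J=0  J+j₁−j₂=6  J−j₁+j₂=1  j₁+j₂+J+1=8
(j₁±m₁, j₂±m₂, J±M) = (6,0,0,1,6,1)
P² = 518400/7
sum k=0..0:
  [0] +1/720 = 1/720
S = 1/720
C² = P²·S² = 1/7 ; C = +0.377964

+√(1/7) = +0.377964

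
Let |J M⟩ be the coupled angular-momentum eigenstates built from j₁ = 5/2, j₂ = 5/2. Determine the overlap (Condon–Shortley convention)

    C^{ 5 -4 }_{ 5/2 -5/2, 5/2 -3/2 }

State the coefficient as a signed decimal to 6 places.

√[11·0!5!5!/11! · 0!5!1!4!1!9!] = √(4147200)
  +(−1)^0/∏(0,0,5,1,0,4)! = 1/2880  (running 1/2880)
⟨..|..⟩ = √(4147200)·(1/2880) = +0.707107

+√(1/2) ≈ +0.707107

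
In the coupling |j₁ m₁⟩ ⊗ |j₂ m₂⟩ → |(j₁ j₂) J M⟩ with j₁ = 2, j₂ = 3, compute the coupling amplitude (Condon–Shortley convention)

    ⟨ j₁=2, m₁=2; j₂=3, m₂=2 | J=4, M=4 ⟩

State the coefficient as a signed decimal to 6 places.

√[9·1!3!5!/10! · 4!0!5!1!8!0!] = √(207360)
  +(−1)^0/∏(0,1,0,5,3,0)! = 1/720  (running 1/720)
⟨..|..⟩ = √(207360)·(1/720) = +0.632456

+√(2/5) ≈ +0.632456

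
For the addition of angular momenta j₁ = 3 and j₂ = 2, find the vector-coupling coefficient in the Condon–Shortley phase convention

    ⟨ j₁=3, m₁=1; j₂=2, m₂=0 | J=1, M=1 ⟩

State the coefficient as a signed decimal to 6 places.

√[3·4!2!0!/7! · 4!2!2!2!2!0!] = √(384/35)
  +(−1)^2/∏(2,2,0,0,2,0)! = 1/8  (running 1/8)
⟨..|..⟩ = √(384/35)·(1/8) = +0.414039

+0.414039  (= +√(6/35))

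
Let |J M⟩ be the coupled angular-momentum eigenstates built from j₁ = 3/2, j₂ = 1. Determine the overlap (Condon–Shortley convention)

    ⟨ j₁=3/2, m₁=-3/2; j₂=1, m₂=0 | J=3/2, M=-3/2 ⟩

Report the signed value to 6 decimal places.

triangle: 1!×2!×1!/5! = 2/120
(j±m)!: 0!×3!×1!×1!×0!×3! = 36
prefactor² = (2J+1)×Δ×N² = 12/5
  k=1: −1/(1!×0!×2!×0!×0!×1!) = -1/2
Σ = -1/2  ⇒  CG² = 12/5×(-1/2)² = 3/5
CG = −√(3/5) = -0.774597

−√(3/5) = -0.774597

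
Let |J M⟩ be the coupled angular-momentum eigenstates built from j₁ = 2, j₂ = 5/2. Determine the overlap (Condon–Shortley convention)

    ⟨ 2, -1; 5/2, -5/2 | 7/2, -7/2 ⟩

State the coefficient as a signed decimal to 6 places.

+0.745356  (= +√(5/9))

triangle: 1!*3!*4!/9! = 144/362880
(j±m)!: 1!*3!*0!*5!*0!*7! = 3628800
prefactor² = (2J+1)*Δ*N² = 11520
  k=0: +1/(0!*1!*3!*0!*0!*4!) = 1/144
Σ = 1/144  ⇒  CG² = 11520*1/144² = 5/9
CG = +√(5/9) = +0.745356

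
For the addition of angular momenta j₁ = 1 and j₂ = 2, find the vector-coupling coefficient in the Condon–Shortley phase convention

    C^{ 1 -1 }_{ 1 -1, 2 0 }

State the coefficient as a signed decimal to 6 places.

triangle: 2!·0!·2!/5! = 4/120
(j±m)!: 0!·2!·2!·2!·0!·2! = 16
prefactor² = (2J+1)·Δ·N² = 8/5
  k=2: +1/(2!·0!·0!·0!·0!·2!) = 1/4
Σ = 1/4  ⇒  CG² = 8/5·1/4² = 1/10
CG = +√(1/10) = +0.316228

+0.316228  (= +√(1/10))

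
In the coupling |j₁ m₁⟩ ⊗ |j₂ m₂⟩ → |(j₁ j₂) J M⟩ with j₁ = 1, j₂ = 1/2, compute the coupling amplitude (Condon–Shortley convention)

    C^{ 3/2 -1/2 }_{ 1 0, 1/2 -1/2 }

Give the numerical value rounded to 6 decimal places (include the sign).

+√(2/3) = +0.816497

j₁+j₂−J=0  J+j₁−j₂=2  J−j₁+j₂=1  j₁+j₂+J+1=4
(j₁±m₁, j₂±m₂, J±M) = (1,1,0,1,1,2)
P² = 2/3
sum k=0..0:
  [0] +1/1 = 1
S = 1
C² = P²·S² = 2/3 ; C = +0.816497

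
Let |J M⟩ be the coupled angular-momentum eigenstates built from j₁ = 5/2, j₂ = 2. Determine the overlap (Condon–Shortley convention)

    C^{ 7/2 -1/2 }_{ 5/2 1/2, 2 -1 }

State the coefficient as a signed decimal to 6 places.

j₁+j₂−J=1  J+j₁−j₂=4  J−j₁+j₂=3  j₁+j₂+J+1=9
(j₁±m₁, j₂±m₂, J±M) = (3,2,1,3,3,4)
P² = 1152/35
sum k=0..1:
  [0] +1/8 = 1/8
  [1] −1/36 = -1/36
S = 7/72
C² = P²·S² = 14/45 ; C = +0.557773

+0.557773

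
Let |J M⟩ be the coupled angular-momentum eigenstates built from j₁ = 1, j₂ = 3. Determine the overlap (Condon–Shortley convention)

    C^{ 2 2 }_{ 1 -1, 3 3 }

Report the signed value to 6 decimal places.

j₁+j₂−J=2  J+j₁−j₂=0  J−j₁+j₂=4  j₁+j₂+J+1=7
(j₁±m₁, j₂±m₂, J±M) = (0,2,6,0,4,0)
P² = 11520/7
sum k=2..2:
  [2] +1/48 = 1/48
S = 1/48
C² = P²·S² = 5/7 ; C = +0.845154

+0.845154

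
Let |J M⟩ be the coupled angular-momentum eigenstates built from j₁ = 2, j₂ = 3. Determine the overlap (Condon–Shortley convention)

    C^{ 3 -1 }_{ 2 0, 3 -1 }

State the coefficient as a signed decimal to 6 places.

−√(3/20) = -0.387298

j₁+j₂−J=2  J+j₁−j₂=2  J−j₁+j₂=4  j₁+j₂+J+1=9
(j₁±m₁, j₂±m₂, J±M) = (2,2,2,4,2,4)
P² = 256/15
sum k=0..2:
  [0] +1/16 = 1/16
  [1] −1/6 = -1/6
  [2] +1/96 = 1/96
S = -3/32
C² = P²·S² = 3/20 ; C = -0.387298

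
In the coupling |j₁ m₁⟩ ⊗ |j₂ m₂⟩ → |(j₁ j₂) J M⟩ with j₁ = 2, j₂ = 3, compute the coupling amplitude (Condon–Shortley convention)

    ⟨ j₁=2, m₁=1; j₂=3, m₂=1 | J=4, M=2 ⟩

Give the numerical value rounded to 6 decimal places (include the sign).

+√(1/28) = +0.188982

√[9·1!3!5!/10! · 3!1!4!2!6!2!] = √(5184/7)
  +(−1)^0/∏(0,1,1,4,2,1)! = 1/48  (running 1/48)
  +(−1)^1/∏(1,0,0,3,3,2)! = -1/72  (running 1/144)
⟨..|..⟩ = √(5184/7)·(1/144) = +0.188982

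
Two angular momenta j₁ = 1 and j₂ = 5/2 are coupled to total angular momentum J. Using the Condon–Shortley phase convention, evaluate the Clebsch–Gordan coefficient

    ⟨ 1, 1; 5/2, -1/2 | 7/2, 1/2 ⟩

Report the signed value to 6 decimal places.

+√(2/7) = +0.534522

triangle: 0!×2!×5!/8! = 240/40320
(j±m)!: 2!×0!×2!×3!×4!×3! = 3456
prefactor² = (2J+1)×Δ×N² = 1152/7
  k=0: +1/(0!×0!×0!×2!×2!×3!) = 1/24
Σ = 1/24  ⇒  CG² = 1152/7×1/24² = 2/7
CG = +√(2/7) = +0.534522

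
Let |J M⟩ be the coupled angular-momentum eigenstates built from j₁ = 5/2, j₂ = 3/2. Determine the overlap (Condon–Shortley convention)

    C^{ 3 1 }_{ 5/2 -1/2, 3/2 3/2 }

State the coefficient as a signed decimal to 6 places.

-0.670820  (= −√(9/20))

triangle: 1!·4!·2!/8! = 48/40320
(j±m)!: 2!·3!·3!·0!·4!·2! = 3456
prefactor² = (2J+1)·Δ·N² = 144/5
  k=1: −1/(1!·0!·2!·2!·2!·0!) = -1/8
Σ = -1/8  ⇒  CG² = 144/5·(-1/8)² = 9/20
CG = −√(9/20) = -0.670820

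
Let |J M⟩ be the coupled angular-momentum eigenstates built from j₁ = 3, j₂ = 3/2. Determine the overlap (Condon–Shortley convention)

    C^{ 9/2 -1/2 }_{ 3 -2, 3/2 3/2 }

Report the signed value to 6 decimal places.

j₁+j₂−J=0  J+j₁−j₂=6  J−j₁+j₂=3  j₁+j₂+J+1=10
(j₁±m₁, j₂±m₂, J±M) = (1,5,3,0,4,5)
P² = 172800/7
sum k=0..0:
  [0] +1/720 = 1/720
S = 1/720
C² = P²·S² = 1/21 ; C = +0.218218

+√(1/21) ≈ +0.218218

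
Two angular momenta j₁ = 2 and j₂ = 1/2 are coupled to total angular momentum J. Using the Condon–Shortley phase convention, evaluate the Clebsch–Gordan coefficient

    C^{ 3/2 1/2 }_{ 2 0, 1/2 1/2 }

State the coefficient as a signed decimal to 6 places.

−√(2/5) ≈ -0.632456

√[4·1!3!0!/5! · 2!2!1!0!2!1!] = √(8/5)
  +(−1)^1/∏(1,0,1,0,2,0)! = -1/2  (running -1/2)
⟨..|..⟩ = √(8/5)·(-1/2) = -0.632456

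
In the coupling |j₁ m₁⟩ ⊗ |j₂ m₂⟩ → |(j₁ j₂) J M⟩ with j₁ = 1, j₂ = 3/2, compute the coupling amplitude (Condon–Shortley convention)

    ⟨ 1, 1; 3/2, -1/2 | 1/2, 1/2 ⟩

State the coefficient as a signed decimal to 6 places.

j₁+j₂−J=2  J+j₁−j₂=0  J−j₁+j₂=1  j₁+j₂+J+1=4
(j₁±m₁, j₂±m₂, J±M) = (2,0,1,2,1,0)
P² = 2/3
sum k=0..0:
  [0] +1/2 = 1/2
S = 1/2
C² = P²·S² = 1/6 ; C = +0.408248

+0.408248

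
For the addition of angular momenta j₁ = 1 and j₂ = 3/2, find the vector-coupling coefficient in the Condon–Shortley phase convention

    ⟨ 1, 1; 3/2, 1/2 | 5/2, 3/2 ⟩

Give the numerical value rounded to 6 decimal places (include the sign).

j₁+j₂−J=0  J+j₁−j₂=2  J−j₁+j₂=3  j₁+j₂+J+1=6
(j₁±m₁, j₂±m₂, J±M) = (2,0,2,1,4,1)
P² = 48/5
sum k=0..0:
  [0] +1/4 = 1/4
S = 1/4
C² = P²·S² = 3/5 ; C = +0.774597

+0.774597  (= +√(3/5))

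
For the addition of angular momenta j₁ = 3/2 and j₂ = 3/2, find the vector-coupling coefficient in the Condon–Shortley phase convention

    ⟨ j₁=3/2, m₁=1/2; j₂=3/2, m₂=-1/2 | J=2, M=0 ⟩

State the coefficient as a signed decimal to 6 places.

triangle: 1!·2!·2!/6! = 4/720
(j±m)!: 2!·1!·1!·2!·2!·2! = 16
prefactor² = (2J+1)·Δ·N² = 4/9
  k=0: +1/(0!·1!·1!·1!·1!·1!) = 1
  k=1: −1/(1!·0!·0!·0!·2!·2!) = -1/4
Σ = 3/4  ⇒  CG² = 4/9·3/4² = 1/4
CG = +√(1/4) = +0.500000

+0.500000  (= +√(1/4))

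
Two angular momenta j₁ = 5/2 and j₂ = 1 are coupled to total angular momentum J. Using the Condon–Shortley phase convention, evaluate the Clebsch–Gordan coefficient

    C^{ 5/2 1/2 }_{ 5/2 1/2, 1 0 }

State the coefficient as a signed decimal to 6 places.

triangle: 1!·4!·1!/7! = 24/5040
(j±m)!: 3!·2!·1!·1!·3!·2! = 144
prefactor² = (2J+1)·Δ·N² = 144/35
  k=0: +1/(0!·1!·2!·1!·2!·0!) = 1/4
  k=1: −1/(1!·0!·1!·0!·3!·1!) = -1/6
Σ = 1/12  ⇒  CG² = 144/35·1/12² = 1/35
CG = +√(1/35) = +0.169031

+0.169031  (= +√(1/35))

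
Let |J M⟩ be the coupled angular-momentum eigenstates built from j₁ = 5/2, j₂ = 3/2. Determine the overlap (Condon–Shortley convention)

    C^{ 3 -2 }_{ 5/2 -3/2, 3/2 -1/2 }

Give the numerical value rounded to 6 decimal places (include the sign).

-0.288675  (= −√(1/12))

√[7·1!4!2!/8! · 1!4!1!2!1!5!] = √(48)
  +(−1)^0/∏(0,1,4,1,0,1)! = 1/24  (running 1/24)
  +(−1)^1/∏(1,0,3,0,1,2)! = -1/12  (running -1/24)
⟨..|..⟩ = √(48)·(-1/24) = -0.288675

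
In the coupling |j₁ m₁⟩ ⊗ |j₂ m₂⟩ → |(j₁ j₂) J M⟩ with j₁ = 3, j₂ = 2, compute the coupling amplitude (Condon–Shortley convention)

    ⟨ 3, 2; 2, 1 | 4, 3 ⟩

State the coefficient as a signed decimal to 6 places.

+√(1/20) = +0.223607

√[9·1!5!3!/10! · 5!1!3!1!7!1!] = √(6480)
  +(−1)^0/∏(0,1,1,3,4,0)! = 1/144  (running 1/144)
  +(−1)^1/∏(1,0,0,2,5,1)! = -1/240  (running 1/360)
⟨..|..⟩ = √(6480)·(1/360) = +0.223607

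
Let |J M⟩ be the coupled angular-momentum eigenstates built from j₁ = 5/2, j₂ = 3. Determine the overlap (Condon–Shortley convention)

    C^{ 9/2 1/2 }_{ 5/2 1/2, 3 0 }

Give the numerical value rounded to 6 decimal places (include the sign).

+√(10/231) ≈ +0.208063

triangle: 1!·4!·5!/11! = 2880/39916800
(j±m)!: 3!·2!·3!·3!·5!·4! = 1244160
prefactor² = (2J+1)·Δ·N² = 69120/77
  k=0: +1/(0!·1!·2!·3!·2!·2!) = 1/48
  k=1: −1/(1!·0!·1!·2!·3!·3!) = -1/72
Σ = 1/144  ⇒  CG² = 69120/77·1/144² = 10/231
CG = +√(10/231) = +0.208063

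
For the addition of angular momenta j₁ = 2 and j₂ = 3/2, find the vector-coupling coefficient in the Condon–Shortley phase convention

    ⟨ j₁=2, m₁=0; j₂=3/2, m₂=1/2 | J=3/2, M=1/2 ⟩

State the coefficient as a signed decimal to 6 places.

j₁+j₂−J=2  J+j₁−j₂=2  J−j₁+j₂=1  j₁+j₂+J+1=6
(j₁±m₁, j₂±m₂, J±M) = (2,2,2,1,2,1)
P² = 16/45
sum k=1..2:
  [1] −1/1 = -1
  [2] +1/4 = 1/4
S = -3/4
C² = P²·S² = 1/5 ; C = -0.447214

−√(1/5) ≈ -0.447214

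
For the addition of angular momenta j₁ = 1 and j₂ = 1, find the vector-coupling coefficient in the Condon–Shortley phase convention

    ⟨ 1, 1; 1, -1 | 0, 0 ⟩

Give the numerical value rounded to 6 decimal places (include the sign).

j₁+j₂−J=2  J+j₁−j₂=0  J−j₁+j₂=0  j₁+j₂+J+1=3
(j₁±m₁, j₂±m₂, J±M) = (2,0,0,2,0,0)
P² = 4/3
sum k=0..0:
  [0] +1/2 = 1/2
S = 1/2
C² = P²·S² = 1/3 ; C = +0.577350

+0.577350  (= +√(1/3))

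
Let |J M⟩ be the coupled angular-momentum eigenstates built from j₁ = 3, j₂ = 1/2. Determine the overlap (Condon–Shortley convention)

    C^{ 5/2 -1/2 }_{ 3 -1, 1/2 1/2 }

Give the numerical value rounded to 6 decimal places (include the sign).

-0.755929

triangle: 1!·5!·0!/7! = 120/5040
(j±m)!: 2!·4!·1!·0!·2!·3! = 576
prefactor² = (2J+1)·Δ·N² = 576/7
  k=1: −1/(1!·0!·3!·0!·2!·0!) = -1/12
Σ = -1/12  ⇒  CG² = 576/7·(-1/12)² = 4/7
CG = −√(4/7) = -0.755929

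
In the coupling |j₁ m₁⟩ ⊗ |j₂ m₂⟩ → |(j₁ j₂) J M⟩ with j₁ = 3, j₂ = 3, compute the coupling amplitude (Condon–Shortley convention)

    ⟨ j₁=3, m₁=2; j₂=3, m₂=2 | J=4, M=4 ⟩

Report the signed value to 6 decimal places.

triangle: 2!×4!×4!/11! = 1152/39916800
(j±m)!: 5!×1!×5!×1!×8!×0! = 580608000
prefactor² = (2J+1)×Δ×N² = 1658880/11
  k=1: −1/(1!×1!×0!×4!×4!×0!) = -1/576
Σ = -1/576  ⇒  CG² = 1658880/11×(-1/576)² = 5/11
CG = −√(5/11) = -0.674200

−√(5/11) = -0.674200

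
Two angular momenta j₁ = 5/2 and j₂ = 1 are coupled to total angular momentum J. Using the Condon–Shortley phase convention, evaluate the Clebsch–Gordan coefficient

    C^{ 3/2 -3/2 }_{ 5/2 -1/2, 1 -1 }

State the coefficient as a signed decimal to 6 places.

j₁+j₂−J=2  J+j₁−j₂=3  J−j₁+j₂=0  j₁+j₂+J+1=6
(j₁±m₁, j₂±m₂, J±M) = (2,3,0,2,0,3)
P² = 48/5
sum k=0..0:
  [0] +1/12 = 1/12
S = 1/12
C² = P²·S² = 1/15 ; C = +0.258199

+√(1/15) = +0.258199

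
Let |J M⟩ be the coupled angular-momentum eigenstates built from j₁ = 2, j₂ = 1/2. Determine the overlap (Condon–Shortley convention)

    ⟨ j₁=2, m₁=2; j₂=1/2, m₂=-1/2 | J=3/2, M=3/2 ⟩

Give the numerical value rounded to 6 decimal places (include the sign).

√[4·1!3!0!/5! · 4!0!0!1!3!0!] = √(144/5)
  +(−1)^0/∏(0,1,0,0,3,0)! = 1/6  (running 1/6)
⟨..|..⟩ = √(144/5)·(1/6) = +0.894427

+0.894427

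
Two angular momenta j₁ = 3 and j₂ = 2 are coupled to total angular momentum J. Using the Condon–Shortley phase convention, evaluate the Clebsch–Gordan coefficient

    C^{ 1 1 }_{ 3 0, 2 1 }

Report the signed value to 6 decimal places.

triangle: 4!×2!×0!/7! = 48/5040
(j±m)!: 3!×3!×3!×1!×2!×0! = 432
prefactor² = (2J+1)×Δ×N² = 432/35
  k=3: −1/(3!×1!×0!×0!×2!×0!) = -1/12
Σ = -1/12  ⇒  CG² = 432/35×(-1/12)² = 3/35
CG = −√(3/35) = -0.292770

-0.292770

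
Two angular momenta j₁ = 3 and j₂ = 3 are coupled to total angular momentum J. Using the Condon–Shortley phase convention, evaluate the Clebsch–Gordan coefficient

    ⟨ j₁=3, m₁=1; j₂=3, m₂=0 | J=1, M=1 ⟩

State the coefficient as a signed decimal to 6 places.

j₁+j₂−J=5  J+j₁−j₂=1  J−j₁+j₂=1  j₁+j₂+J+1=8
(j₁±m₁, j₂±m₂, J±M) = (4,2,3,3,2,0)
P² = 216/7
sum k=2..2:
  [2] +1/12 = 1/12
S = 1/12
C² = P²·S² = 3/14 ; C = +0.462910

+√(3/14) = +0.462910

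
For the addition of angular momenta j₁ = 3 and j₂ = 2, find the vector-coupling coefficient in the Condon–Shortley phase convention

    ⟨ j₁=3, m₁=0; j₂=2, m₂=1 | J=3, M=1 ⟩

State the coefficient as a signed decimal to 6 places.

j₁+j₂−J=2  J+j₁−j₂=4  J−j₁+j₂=2  j₁+j₂+J+1=9
(j₁±m₁, j₂±m₂, J±M) = (3,3,3,1,4,2)
P² = 96/5
sum k=1..2:
  [1] −1/8 = -1/8
  [2] +1/12 = 1/12
S = -1/24
C² = P²·S² = 1/30 ; C = -0.182574

-0.182574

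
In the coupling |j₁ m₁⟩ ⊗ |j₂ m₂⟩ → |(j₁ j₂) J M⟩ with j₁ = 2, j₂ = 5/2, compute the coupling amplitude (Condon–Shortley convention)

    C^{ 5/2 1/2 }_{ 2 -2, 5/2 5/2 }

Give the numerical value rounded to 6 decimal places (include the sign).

√[6·2!2!3!/8! · 0!4!5!0!3!2!] = √(864/7)
  +(−1)^2/∏(2,0,2,3,0,0)! = 1/24  (running 1/24)
⟨..|..⟩ = √(864/7)·(1/24) = +0.462910

+√(3/14) = +0.462910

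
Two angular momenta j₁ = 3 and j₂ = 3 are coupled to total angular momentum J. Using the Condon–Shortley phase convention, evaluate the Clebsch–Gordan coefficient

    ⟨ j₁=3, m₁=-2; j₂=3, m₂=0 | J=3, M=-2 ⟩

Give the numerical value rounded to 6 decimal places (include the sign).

+√(1/6) ≈ +0.408248

j₁+j₂−J=3  J+j₁−j₂=3  J−j₁+j₂=3  j₁+j₂+J+1=10
(j₁±m₁, j₂±m₂, J±M) = (1,5,3,3,1,5)
P² = 216
sum k=2..3:
  [2] +1/24 = 1/24
  [3] −1/72 = -1/72
S = 1/36
C² = P²·S² = 1/6 ; C = +0.408248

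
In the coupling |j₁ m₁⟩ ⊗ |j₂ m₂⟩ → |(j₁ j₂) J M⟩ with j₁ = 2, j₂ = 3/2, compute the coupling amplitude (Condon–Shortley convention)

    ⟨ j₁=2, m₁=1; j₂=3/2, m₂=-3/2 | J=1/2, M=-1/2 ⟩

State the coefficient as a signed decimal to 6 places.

+√(1/10) ≈ +0.316228

j₁+j₂−J=3  J+j₁−j₂=1  J−j₁+j₂=0  j₁+j₂+J+1=5
(j₁±m₁, j₂±m₂, J±M) = (3,1,0,3,0,1)
P² = 18/5
sum k=0..0:
  [0] +1/6 = 1/6
S = 1/6
C² = P²·S² = 1/10 ; C = +0.316228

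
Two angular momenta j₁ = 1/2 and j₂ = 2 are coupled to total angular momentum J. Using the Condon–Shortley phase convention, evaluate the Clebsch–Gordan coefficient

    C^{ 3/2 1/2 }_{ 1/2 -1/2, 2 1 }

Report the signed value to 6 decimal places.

−√(3/5) ≈ -0.774597

j₁+j₂−J=1  J+j₁−j₂=0  J−j₁+j₂=3  j₁+j₂+J+1=5
(j₁±m₁, j₂±m₂, J±M) = (0,1,3,1,2,1)
P² = 12/5
sum k=1..1:
  [1] −1/2 = -1/2
S = -1/2
C² = P²·S² = 3/5 ; C = -0.774597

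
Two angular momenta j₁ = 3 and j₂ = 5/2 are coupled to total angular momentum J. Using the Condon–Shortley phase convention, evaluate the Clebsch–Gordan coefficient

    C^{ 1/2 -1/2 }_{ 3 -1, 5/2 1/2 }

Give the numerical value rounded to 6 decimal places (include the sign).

−√(4/21) ≈ -0.436436

j₁+j₂−J=5  J+j₁−j₂=1  J−j₁+j₂=0  j₁+j₂+J+1=7
(j₁±m₁, j₂±m₂, J±M) = (2,4,3,2,0,1)
P² = 192/7
sum k=3..3:
  [3] −1/12 = -1/12
S = -1/12
C² = P²·S² = 4/21 ; C = -0.436436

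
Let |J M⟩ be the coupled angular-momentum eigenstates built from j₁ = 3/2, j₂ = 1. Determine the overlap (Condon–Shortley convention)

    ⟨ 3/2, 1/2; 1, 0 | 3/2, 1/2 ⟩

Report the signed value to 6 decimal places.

√[4·1!2!1!/5! · 2!1!1!1!2!1!] = √(4/15)
  +(−1)^0/∏(0,1,1,1,1,0)! = 1  (running 1)
  +(−1)^1/∏(1,0,0,0,2,1)! = -1/2  (running 1/2)
⟨..|..⟩ = √(4/15)·(1/2) = +0.258199

+√(1/15) = +0.258199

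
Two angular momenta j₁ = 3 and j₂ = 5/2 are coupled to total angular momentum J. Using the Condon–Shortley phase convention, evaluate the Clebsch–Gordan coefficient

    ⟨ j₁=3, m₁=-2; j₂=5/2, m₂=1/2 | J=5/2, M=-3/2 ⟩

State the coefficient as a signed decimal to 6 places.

j₁+j₂−J=3  J+j₁−j₂=3  J−j₁+j₂=2  j₁+j₂+J+1=9
(j₁±m₁, j₂±m₂, J±M) = (1,5,3,2,1,4)
P² = 288/7
sum k=2..3:
  [2] +1/12 = 1/12
  [3] −1/24 = -1/24
S = 1/24
C² = P²·S² = 1/14 ; C = +0.267261

+√(1/14) ≈ +0.267261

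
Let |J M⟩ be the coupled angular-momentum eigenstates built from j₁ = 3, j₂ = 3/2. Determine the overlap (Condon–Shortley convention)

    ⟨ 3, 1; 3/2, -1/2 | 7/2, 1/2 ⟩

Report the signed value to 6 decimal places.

+0.534522

j₁+j₂−J=1  J+j₁−j₂=5  J−j₁+j₂=2  j₁+j₂+J+1=9
(j₁±m₁, j₂±m₂, J±M) = (4,2,1,2,4,3)
P² = 512/7
sum k=0..1:
  [0] +1/12 = 1/12
  [1] −1/48 = -1/48
S = 1/16
C² = P²·S² = 2/7 ; C = +0.534522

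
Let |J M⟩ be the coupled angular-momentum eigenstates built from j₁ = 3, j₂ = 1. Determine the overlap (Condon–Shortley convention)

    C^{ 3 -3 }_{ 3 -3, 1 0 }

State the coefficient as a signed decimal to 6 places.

−√(3/4) ≈ -0.866025

√[7·1!5!1!/8! · 0!6!1!1!0!6!] = √(10800)
  +(−1)^1/∏(1,0,5,0,0,1)! = -1/120  (running -1/120)
⟨..|..⟩ = √(10800)·(-1/120) = -0.866025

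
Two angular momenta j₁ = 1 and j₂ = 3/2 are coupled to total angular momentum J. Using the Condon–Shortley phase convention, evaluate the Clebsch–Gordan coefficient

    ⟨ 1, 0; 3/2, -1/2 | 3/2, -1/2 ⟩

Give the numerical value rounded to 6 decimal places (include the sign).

j₁+j₂−J=1  J+j₁−j₂=1  J−j₁+j₂=2  j₁+j₂+J+1=5
(j₁±m₁, j₂±m₂, J±M) = (1,1,1,2,1,2)
P² = 4/15
sum k=0..1:
  [0] +1/1 = 1
  [1] −1/2 = -1/2
S = 1/2
C² = P²·S² = 1/15 ; C = +0.258199

+0.258199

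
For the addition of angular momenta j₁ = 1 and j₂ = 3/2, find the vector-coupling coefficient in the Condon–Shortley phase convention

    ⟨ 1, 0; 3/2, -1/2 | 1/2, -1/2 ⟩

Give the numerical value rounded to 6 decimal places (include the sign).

−√(1/3) ≈ -0.577350

j₁+j₂−J=2  J+j₁−j₂=0  J−j₁+j₂=1  j₁+j₂+J+1=4
(j₁±m₁, j₂±m₂, J±M) = (1,1,1,2,0,1)
P² = 1/3
sum k=1..1:
  [1] −1/1 = -1
S = -1
C² = P²·S² = 1/3 ; C = -0.577350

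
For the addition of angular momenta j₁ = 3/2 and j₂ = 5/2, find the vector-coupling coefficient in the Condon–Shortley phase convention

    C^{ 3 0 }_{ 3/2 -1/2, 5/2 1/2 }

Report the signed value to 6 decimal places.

j₁+j₂−J=1  J+j₁−j₂=2  J−j₁+j₂=4  j₁+j₂+J+1=8
(j₁±m₁, j₂±m₂, J±M) = (1,2,3,2,3,3)
P² = 36/5
sum k=0..1:
  [0] +1/12 = 1/12
  [1] −1/4 = -1/4
S = -1/6
C² = P²·S² = 1/5 ; C = -0.447214

−√(1/5) ≈ -0.447214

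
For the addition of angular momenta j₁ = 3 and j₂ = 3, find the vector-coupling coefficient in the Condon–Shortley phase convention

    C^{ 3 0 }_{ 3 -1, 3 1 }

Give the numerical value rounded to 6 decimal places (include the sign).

triangle: 3!×3!×3!/10! = 216/3628800
(j±m)!: 2!×4!×4!×2!×3!×3! = 82944
prefactor² = (2J+1)×Δ×N² = 864/25
  k=1: −1/(1!×2!×3!×3!×0!×0!) = -1/72
  k=2: +1/(2!×1!×2!×2!×1!×1!) = 1/8
  k=3: −1/(3!×0!×1!×1!×2!×2!) = -1/24
Σ = 5/72  ⇒  CG² = 864/25×5/72² = 1/6
CG = +√(1/6) = +0.408248

+√(1/6) = +0.408248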